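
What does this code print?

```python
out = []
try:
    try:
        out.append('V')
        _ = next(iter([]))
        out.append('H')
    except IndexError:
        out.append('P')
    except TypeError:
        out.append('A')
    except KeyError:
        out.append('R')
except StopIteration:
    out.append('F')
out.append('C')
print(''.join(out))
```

Execution trace: 'V' (try body) → 'F' (outer except StopIteration) → 'C' (after the try/except). Output: VFC

Answer: VFC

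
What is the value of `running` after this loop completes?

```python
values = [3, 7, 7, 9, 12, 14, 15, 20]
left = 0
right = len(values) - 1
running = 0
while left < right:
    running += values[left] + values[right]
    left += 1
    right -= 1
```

Sum of pairs from ends
`running` takes the values: 0 → 23 → 45 → 66 → 87

Answer: 87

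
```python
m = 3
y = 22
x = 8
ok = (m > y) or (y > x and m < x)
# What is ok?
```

Trace:
`m = 3` → m = 3
`y = 22` → y = 22
`x = 8` → x = 8
`ok = (m > y) or (y > x and m < x)` → ok = True
So ok = True

Answer: True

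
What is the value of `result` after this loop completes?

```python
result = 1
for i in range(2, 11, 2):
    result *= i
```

Product of even numbers 2 to 10
`result` takes the values: 1 → 2 → 8 → 48 → 384 → 3840

Answer: 3840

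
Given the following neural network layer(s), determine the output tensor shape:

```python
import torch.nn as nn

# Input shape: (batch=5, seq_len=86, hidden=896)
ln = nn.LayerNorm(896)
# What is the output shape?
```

Input: (5, 86, 896) -> Output: (5, 86, 896)

Answer: (5, 86, 896)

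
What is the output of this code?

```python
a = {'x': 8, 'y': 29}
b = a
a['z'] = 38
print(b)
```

Key concept: dict aliasing.
Step by step:
`a = {'x': 8, 'y': 29}` → a = {'x': 8, 'y': 29}
`b = a` → b = {'x': 8, 'y': 29} (same object as a)
`a['z'] = 38` → a = {'x': 8, 'y': 29, 'z': 38} (same object as b); b = {'x': 8, 'y': 29, 'z': 38} (same object as a)
`print(b)` → prints {'x': 8, 'y': 29, 'z': 38}

Answer: {'x': 8, 'y': 29, 'z': 38}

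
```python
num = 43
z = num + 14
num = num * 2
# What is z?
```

Trace:
`num = 43` → num = 43
`z = num + 14` → z = 57
`num = num * 2` → num = 86
So z = 57

Answer: 57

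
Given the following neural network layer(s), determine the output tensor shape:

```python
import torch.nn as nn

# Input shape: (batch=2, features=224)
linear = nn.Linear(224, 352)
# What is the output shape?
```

Input: (2, 224) -> Output: (2, 352)

Answer: (2, 352)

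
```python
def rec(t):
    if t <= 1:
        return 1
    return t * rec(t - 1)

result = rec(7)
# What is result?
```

rec(7) = 7 * 6 * 5 * 4 * 3 * 2 * 1 = 5040

Answer: 5040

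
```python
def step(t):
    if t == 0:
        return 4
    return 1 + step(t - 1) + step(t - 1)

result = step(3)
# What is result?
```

step(t) = 1 + 2·step(t-1), step(0)=4. Closed form: (4+1)·2^3 - 1 = 39.

Answer: 39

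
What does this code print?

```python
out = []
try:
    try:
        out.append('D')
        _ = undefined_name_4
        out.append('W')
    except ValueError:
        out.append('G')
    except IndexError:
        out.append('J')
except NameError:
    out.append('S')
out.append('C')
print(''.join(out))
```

Execution trace: 'D' (try body) → 'S' (outer except NameError) → 'C' (after the try/except). Output: DSC

Answer: DSC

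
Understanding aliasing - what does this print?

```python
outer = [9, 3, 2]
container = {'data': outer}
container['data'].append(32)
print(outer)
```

Key concept: dict holds reference to list.
Step by step:
`outer = [9, 3, 2]` → outer = [9, 3, 2]
`container = {'data': outer}` → container = {'data': [9, 3, 2]}
`container['data'].append(32)` → outer = [9, 3, 2, 32]; container = {'data': [9, 3, 2, 32]}
`print(outer)` → prints [9, 3, 2, 32]

Answer: [9, 3, 2, 32]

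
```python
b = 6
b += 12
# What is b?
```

Trace:
`b = 6` → b = 6
`b += 12` → b = 18
So b = 18

Answer: 18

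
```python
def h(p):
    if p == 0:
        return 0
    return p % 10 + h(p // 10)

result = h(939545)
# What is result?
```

Sum of digits of 939545: 5 + 4 + 5 + 9 + 3 + 9 = 35

Answer: 35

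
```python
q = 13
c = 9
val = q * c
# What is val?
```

Trace:
`q = 13` → q = 13
`c = 9` → c = 9
`val = q * c` → val = 117
So val = 117

Answer: 117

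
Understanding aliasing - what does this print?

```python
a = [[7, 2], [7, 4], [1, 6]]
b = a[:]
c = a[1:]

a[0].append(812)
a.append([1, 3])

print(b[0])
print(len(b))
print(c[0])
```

Key concept: slice with nested mutation.
Step by step:
`a = [[7, 2], [7, 4], [1, 6]]` → a = [[7, 2], [7, 4], [1, 6]]
`b = a[:]` → b = [[7, 2], [7, 4], [1, 6]]
`c = a[1:]` → c = [[7, 4], [1, 6]]
`a[0].append(812)` → a = [[7, 2, 812], [7, 4], [1, 6]]; b = [[7, 2, 812], [7, 4], [1, 6]]
`a.append([1, 3])` → a = [[7, 2, 812], [7, 4], [1, 6], [1, 3]]
`print(b[0])` → prints [7, 2, 812]
`print(len(b))` → prints 3
`print(c[0])` → prints [7, 4]

Answer:
[7, 2, 812]
3
[7, 4]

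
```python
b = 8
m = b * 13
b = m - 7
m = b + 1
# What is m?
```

Trace:
`b = 8` → b = 8
`m = b * 13` → m = 104
`b = m - 7` → b = 97
`m = b + 1` → m = 98
So m = 98

Answer: 98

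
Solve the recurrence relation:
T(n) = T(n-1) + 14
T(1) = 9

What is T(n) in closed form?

Unrolling: T(n) = T(1) + 14·(n-1) = 9 + 14(n-1) = 14n - 5.

Answer: T(n) = 14n - 5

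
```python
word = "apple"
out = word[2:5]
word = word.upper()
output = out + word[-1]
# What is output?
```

Trace:
`word = "apple"` → word = 'apple'
`out = word[2:5]` → out = 'ple'
`word = word.upper()` → word = 'APPLE'
`output = out + word[-1]` → output = 'pleE'
So output = 'pleE'

Answer: 'pleE'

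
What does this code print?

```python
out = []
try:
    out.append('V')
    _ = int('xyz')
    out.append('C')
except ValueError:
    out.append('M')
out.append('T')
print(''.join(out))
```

Execution trace: 'V' (try body) → 'M' (except ValueError) → 'T' (after the try/except). Output: VMT

Answer: VMT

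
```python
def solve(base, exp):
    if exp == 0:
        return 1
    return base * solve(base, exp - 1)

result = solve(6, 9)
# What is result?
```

solve(6, 9) = 6 * 6 * 6 * 6 * 6 * 6 * 6 * 6 * 6 = 10077696

Answer: 10077696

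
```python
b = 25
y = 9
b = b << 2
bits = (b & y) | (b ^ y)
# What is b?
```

Trace:
`b = 25` → b = 25
`y = 9` → y = 9
`b = b << 2` → b = 100
`bits = (b & y) | (b ^ y)` → bits = 109
So b = 100

Answer: 100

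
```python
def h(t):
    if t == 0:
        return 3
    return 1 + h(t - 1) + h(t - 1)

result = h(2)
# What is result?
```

h(t) = 1 + 2·h(t-1), h(0)=3. Closed form: (3+1)·2^2 - 1 = 15.

Answer: 15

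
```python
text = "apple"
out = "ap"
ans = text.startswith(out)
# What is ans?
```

Trace:
`text = "apple"` → text = 'apple'
`out = "ap"` → out = 'ap'
`ans = text.startswith(out)` → ans = True
So ans = True

Answer: True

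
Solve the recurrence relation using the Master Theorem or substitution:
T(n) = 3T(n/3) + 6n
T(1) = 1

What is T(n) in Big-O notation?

By Master Theorem: a=3, b=3, f(n)=6n. Since log_3(3) = 1 and f(n) = Θ(n^1), Case 2 applies. T(n) = O(n log n).

Answer: O(n log n)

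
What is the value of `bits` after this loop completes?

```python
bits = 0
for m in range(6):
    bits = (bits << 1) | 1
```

Build 6 consecutive 1-bits: 0b111111
`bits` takes the values: 0 → 1 → 3 → 7 → 15 → 31 → 63

Answer: 63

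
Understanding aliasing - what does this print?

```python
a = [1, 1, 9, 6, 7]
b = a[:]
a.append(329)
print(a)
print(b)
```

Key concept: slice [:] creates copy.
Step by step:
`a = [1, 1, 9, 6, 7]` → a = [1, 1, 9, 6, 7]
`b = a[:]` → b = [1, 1, 9, 6, 7]
`a.append(329)` → a = [1, 1, 9, 6, 7, 329]
`print(a)` → prints [1, 1, 9, 6, 7, 329]
`print(b)` → prints [1, 1, 9, 6, 7]

Answer:
[1, 1, 9, 6, 7, 329]
[1, 1, 9, 6, 7]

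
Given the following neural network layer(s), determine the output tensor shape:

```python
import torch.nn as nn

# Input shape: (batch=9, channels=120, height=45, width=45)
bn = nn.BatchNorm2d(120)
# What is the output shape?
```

Input: (9, 120, 45, 45) -> Output: (9, 120, 45, 45)

Answer: (9, 120, 45, 45)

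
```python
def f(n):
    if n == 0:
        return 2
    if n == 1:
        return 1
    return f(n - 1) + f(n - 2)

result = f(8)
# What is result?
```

Build up from base cases: f(0)=2, f(1)=1, f(2)=3, f(3)=4, f(4)=7, f(5)=11, f(6)=18, ..., f(8)=47

Answer: 47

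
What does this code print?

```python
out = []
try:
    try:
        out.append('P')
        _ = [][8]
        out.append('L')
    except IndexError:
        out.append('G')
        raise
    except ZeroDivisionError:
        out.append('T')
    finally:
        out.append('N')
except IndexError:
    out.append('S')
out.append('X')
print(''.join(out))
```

Execution trace: 'P' (inner try body) → 'G' (inner except IndexError) → 'N' (inner finally) → 'S' (outer except IndexError) → 'X' (after the try/except). Output: PGNSX

Answer: PGNSX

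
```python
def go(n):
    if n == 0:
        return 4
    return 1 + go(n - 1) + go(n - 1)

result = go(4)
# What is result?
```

go(n) = 1 + 2·go(n-1), go(0)=4. Closed form: (4+1)·2^4 - 1 = 79.

Answer: 79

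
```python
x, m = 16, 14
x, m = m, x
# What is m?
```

Trace:
`x, m = 16, 14` → x = 16; m = 14
`x, m = m, x` → x = 14; m = 16
So m = 16

Answer: 16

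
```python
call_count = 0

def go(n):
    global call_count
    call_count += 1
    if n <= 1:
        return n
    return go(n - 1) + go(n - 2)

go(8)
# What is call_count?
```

Calls(n) = 1 + Calls(n-1) + Calls(n-2); Calls(0)=Calls(1)=1. For n=8 this gives 67.

Answer: 67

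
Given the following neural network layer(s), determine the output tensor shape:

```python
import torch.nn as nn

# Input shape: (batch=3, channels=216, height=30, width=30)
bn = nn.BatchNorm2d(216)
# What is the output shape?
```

Input: (3, 216, 30, 30) -> Output: (3, 216, 30, 30)

Answer: (3, 216, 30, 30)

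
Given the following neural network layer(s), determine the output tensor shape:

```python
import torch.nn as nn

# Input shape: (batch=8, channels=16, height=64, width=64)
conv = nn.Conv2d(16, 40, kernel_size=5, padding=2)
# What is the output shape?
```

Input: (8, 16, 64, 64) -> Output: (8, 40, 64, 64)

Answer: (8, 40, 64, 64)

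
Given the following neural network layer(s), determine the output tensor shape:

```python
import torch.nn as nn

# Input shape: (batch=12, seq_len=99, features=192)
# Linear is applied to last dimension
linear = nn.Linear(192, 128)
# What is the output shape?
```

Input: (12, 99, 192) -> Output: (12, 99, 128)

Answer: (12, 99, 128)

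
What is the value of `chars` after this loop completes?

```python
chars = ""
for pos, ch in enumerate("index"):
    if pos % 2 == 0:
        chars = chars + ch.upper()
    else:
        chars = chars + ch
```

Uppercase even positions in 'index'
`chars` takes the values: "" → "I" → "In" → "InD" → "InDe" → "InDeX"

Answer: "InDeX"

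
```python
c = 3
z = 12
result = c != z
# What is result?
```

Trace:
`c = 3` → c = 3
`z = 12` → z = 12
`result = c != z` → result = True
So result = True

Answer: True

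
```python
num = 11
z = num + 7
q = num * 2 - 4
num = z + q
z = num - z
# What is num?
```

Trace:
`num = 11` → num = 11
`z = num + 7` → z = 18
`q = num * 2 - 4` → q = 18
`num = z + q` → num = 36
`z = num - z` → z = 18
So num = 36

Answer: 36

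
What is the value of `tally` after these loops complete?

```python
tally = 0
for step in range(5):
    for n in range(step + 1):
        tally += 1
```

Triangle: 1 + 2 + ... + 5
`tally` takes the values: 0 → 1 → 2 → 3 → 4 → 5 → 6 → 7 → 8 → 9 → 10 → 11 → 12 → 13 → 14 → 15

Answer: 15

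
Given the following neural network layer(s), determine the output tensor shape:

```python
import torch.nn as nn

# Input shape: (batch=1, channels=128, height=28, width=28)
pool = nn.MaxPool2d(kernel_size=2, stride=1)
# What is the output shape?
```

Input: (1, 128, 28, 28) -> Output: (1, 128, 27, 27)

Answer: (1, 128, 27, 27)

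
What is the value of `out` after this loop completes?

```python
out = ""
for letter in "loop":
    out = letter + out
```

Reverse 'loop'
`out` takes the values: "" → "l" → "ol" → "ool" → "pool"

Answer: "pool"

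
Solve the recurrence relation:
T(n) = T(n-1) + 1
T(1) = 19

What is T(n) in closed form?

Unrolling: T(n) = T(1) + 1·(n-1) = 19 + 1(n-1) = n + 18.

Answer: T(n) = n + 18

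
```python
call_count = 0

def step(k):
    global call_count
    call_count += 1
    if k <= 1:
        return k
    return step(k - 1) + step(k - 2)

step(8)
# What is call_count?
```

Calls(k) = 1 + Calls(k-1) + Calls(k-2); Calls(0)=Calls(1)=1. For k=8 this gives 67.

Answer: 67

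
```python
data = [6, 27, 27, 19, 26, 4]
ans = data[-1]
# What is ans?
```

Trace:
`data = [6, 27, 27, 19, 26, 4]` → data = [6, 27, 27, 19, 26, 4]
`ans = data[-1]` → ans = 4
So ans = 4

Answer: 4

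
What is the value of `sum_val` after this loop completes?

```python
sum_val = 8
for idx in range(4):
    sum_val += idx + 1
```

Start at 8, add 1 to 4 = 18
`sum_val` takes the values: 8 → 9 → 11 → 14 → 18

Answer: 18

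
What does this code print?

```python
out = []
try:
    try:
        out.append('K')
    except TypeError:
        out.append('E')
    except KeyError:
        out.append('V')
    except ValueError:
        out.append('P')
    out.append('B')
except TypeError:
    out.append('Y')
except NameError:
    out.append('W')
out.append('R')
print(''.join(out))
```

Execution trace: 'K' (inner try body, no exception) → 'B' (try body, no exception) → 'R' (after the try/except). Output: KBR

Answer: KBR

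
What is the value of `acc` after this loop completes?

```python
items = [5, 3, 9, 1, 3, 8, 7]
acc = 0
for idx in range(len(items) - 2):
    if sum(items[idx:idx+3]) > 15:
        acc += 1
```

Count windows with sum > 15
`acc` takes the values: 0 → 1 → 2

Answer: 2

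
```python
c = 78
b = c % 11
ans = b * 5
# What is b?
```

Trace:
`c = 78` → c = 78
`b = c % 11` → b = 1
`ans = b * 5` → ans = 5
So b = 1

Answer: 1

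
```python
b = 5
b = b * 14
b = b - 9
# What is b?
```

Trace:
`b = 5` → b = 5
`b = b * 14` → b = 70
`b = b - 9` → b = 61
So b = 61

Answer: 61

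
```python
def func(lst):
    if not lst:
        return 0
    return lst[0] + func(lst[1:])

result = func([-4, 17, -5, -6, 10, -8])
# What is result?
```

(-4) + 17 + (-5) + (-6) + 10 + (-8) + 0 = 4

Answer: 4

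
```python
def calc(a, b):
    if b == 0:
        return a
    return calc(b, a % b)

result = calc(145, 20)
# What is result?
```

calc(145, 20) -> calc(20, 5) -> calc(5, 0) -> 5

Answer: 5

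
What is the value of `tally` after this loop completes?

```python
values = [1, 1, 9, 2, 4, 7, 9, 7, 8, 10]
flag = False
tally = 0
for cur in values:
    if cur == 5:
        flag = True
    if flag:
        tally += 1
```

Count elements after first 5 in [1, 1, 9, 2, 4, 7, 9, 7, 8, 10]
`tally` takes the values: 0

Answer: 0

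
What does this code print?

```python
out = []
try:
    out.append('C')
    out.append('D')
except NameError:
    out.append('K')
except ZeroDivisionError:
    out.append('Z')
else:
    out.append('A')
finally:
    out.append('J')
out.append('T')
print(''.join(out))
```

Execution trace: 'C' (try body) → 'D' (try body, no exception) → 'A' (else) → 'J' (finally) → 'T' (after the try/except). Output: CDAJT

Answer: CDAJT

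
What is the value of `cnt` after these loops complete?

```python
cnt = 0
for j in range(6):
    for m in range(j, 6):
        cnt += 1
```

Upper triangle: 6 + 5 + ... + 1
`cnt` takes the values: 0 → 1 → 2 → 3 → 4 → 5 → 6 → 7 → 8 → 9 → 10 → 11 → 12 → 13 → 14 → 15 → 16 → 17 → 18 → 19 → 20 → 21

Answer: 21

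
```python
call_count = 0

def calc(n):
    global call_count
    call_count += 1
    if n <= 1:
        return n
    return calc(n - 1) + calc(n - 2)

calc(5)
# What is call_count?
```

Calls(n) = 1 + Calls(n-1) + Calls(n-2); Calls(0)=Calls(1)=1. For n=5 this gives 15.

Answer: 15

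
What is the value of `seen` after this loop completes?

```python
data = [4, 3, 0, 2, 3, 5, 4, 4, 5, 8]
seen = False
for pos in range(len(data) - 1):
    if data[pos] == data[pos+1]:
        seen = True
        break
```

Check consecutive duplicates in [4, 3, 0, 2, 3, 5, 4, 4, 5, 8]
`seen` takes the values: False → True

Answer: True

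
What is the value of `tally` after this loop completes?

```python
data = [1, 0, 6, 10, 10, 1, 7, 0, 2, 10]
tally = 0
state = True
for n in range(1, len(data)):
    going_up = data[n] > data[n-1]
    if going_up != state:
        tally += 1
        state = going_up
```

Count direction changes in [1, 0, 6, 10, 10, 1, 7, 0, 2, 10]
`tally` takes the values: 0 → 1 → 2 → 3 → 4 → 5 → 6

Answer: 6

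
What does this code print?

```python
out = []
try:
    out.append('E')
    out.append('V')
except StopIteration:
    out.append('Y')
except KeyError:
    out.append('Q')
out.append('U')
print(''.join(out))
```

Execution trace: 'E' (try body) → 'V' (try body, no exception) → 'U' (after the try/except). Output: EVU

Answer: EVU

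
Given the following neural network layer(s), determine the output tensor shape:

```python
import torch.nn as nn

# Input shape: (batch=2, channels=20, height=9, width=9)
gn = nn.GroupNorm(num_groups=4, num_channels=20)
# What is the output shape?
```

Input: (2, 20, 9, 9) -> Output: (2, 20, 9, 9)

Answer: (2, 20, 9, 9)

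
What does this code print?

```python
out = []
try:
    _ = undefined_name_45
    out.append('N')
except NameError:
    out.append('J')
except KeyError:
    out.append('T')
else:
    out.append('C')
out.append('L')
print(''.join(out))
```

Execution trace: 'J' (except NameError) → 'L' (after the try/except). Output: JL

Answer: JL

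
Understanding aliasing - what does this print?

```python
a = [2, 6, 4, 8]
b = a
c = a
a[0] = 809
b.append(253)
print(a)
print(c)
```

Key concept: multiple aliases.
Step by step:
`a = [2, 6, 4, 8]` → a = [2, 6, 4, 8]
`b = a` → b = [2, 6, 4, 8] (same object as a)
`c = a` → c = [2, 6, 4, 8] (same object as a, b)
`a[0] = 809` → a = [809, 6, 4, 8] (same object as b, c); b = [809, 6, 4, 8] (same object as a, c); c = [809, 6, 4, 8] (same object as a, b)
`b.append(253)` → a = [809, 6, 4, 8, 253] (same object as b, c); b = [809, 6, 4, 8, 253] (same object as a, c); c = [809, 6, 4, 8, 253] (same object as a, b)
`print(a)` → prints [809, 6, 4, 8, 253]
`print(c)` → prints [809, 6, 4, 8, 253]

Answer:
[809, 6, 4, 8, 253]
[809, 6, 4, 8, 253]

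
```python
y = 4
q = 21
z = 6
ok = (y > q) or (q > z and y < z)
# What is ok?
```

Trace:
`y = 4` → y = 4
`q = 21` → q = 21
`z = 6` → z = 6
`ok = (y > q) or (q > z and y < z)` → ok = True
So ok = True

Answer: True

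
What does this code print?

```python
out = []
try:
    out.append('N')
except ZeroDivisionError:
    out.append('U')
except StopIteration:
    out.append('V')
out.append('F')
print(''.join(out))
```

Execution trace: 'N' (try body, no exception) → 'F' (after the try/except). Output: NF

Answer: NF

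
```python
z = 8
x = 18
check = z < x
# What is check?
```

Trace:
`z = 8` → z = 8
`x = 18` → x = 18
`check = z < x` → check = True
So check = True

Answer: True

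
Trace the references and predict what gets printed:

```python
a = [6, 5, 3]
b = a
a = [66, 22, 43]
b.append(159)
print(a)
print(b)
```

Key concept: rebinding vs mutation: a is rebound to a new list, b still points at the original.
Step by step:
`a = [6, 5, 3]` → a = [6, 5, 3]
`b = a` → b = [6, 5, 3] (same object as a)
`a = [66, 22, 43]` → a = [66, 22, 43]
`b.append(159)` → b = [6, 5, 3, 159]
`print(a)` → prints [66, 22, 43]
`print(b)` → prints [6, 5, 3, 159]

Answer:
[66, 22, 43]
[6, 5, 3, 159]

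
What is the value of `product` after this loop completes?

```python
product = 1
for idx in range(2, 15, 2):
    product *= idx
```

Product of even numbers 2 to 14
`product` takes the values: 1 → 2 → 8 → 48 → 384 → 3840 → 46080 → 645120

Answer: 645120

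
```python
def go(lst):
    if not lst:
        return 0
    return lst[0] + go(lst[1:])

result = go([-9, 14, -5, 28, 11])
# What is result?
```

(-9) + 14 + (-5) + 28 + 11 + 0 = 39

Answer: 39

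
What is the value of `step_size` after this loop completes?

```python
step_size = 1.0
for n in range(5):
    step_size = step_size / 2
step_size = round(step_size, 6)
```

Halving LR 5 times: 1 / 2^5
`step_size` takes the values: 1.0 → 0.5 → 0.25 → 0.125 → 0.0625 → 0.03125

Answer: 0.03125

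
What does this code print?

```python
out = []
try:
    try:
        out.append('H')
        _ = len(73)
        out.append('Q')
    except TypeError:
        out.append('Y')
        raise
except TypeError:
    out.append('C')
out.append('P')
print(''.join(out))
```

Execution trace: 'H' (inner try body) → 'Y' (inner except TypeError) → 'C' (outer except TypeError) → 'P' (after the try/except). Output: HYCP

Answer: HYCP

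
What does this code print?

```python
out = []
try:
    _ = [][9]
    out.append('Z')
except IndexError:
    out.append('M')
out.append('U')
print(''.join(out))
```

Execution trace: 'M' (except IndexError) → 'U' (after the try/except). Output: MU

Answer: MU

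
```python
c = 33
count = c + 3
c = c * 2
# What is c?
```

Trace:
`c = 33` → c = 33
`count = c + 3` → count = 36
`c = c * 2` → c = 66
So c = 66

Answer: 66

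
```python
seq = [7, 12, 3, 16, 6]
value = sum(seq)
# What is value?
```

Trace:
`seq = [7, 12, 3, 16, 6]` → seq = [7, 12, 3, 16, 6]
`value = sum(seq)` → value = 44
So value = 44

Answer: 44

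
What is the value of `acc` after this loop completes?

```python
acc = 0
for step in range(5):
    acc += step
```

Sum of 0 to 4 = 10
`acc` takes the values: 0 → 1 → 3 → 6 → 10

Answer: 10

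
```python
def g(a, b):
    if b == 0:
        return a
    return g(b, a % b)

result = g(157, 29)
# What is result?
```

g(157, 29) -> g(29, 12) -> g(12, 5) -> g(5, 2) -> g(2, 1) -> g(1, 0) -> 1

Answer: 1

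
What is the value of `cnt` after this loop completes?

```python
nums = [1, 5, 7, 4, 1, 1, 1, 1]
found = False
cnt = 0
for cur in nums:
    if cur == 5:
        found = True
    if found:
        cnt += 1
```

Count elements after first 5 in [1, 5, 7, 4, 1, 1, 1, 1]
`cnt` takes the values: 0 → 1 → 2 → 3 → 4 → 5 → 6 → 7

Answer: 7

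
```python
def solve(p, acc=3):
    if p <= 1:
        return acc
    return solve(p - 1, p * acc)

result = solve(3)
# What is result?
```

Accumulator trace (n, acc): (3, 3) -> (2, 9) -> (1, 18) -> return 18

Answer: 18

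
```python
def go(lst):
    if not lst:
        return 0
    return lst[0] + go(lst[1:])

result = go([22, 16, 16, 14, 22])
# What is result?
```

22 + 16 + 16 + 14 + 22 + 0 = 90

Answer: 90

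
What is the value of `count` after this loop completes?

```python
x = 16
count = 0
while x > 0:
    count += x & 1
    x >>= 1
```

Count set bits in 16 (binary: 0b10000)
`count` takes the values: 0 → 1

Answer: 1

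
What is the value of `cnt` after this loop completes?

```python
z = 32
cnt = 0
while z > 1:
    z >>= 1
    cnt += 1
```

Count right shifts until 1
`cnt` takes the values: 0 → 1 → 2 → 3 → 4 → 5

Answer: 5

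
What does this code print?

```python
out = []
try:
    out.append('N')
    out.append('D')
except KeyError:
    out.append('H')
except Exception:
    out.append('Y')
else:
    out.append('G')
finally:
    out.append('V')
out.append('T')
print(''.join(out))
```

Execution trace: 'N' (try body) → 'D' (try body, no exception) → 'G' (else) → 'V' (finally) → 'T' (after the try/except). Output: NDGVT

Answer: NDGVT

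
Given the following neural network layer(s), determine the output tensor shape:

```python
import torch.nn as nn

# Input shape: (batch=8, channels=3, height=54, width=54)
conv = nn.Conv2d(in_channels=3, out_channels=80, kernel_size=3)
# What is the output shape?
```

Input: (8, 3, 54, 54) -> Output: (8, 80, 52, 52)

Answer: (8, 80, 52, 52)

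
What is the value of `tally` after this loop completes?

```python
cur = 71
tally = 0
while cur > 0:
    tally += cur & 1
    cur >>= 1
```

Count set bits in 71 (binary: 0b1000111)
`tally` takes the values: 0 → 1 → 2 → 3 → 4

Answer: 4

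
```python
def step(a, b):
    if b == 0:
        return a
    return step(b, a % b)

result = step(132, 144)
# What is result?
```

step(132, 144) -> step(144, 132) -> step(132, 12) -> step(12, 0) -> 12

Answer: 12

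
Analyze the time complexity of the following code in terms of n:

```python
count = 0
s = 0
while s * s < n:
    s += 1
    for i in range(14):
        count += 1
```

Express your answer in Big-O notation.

Each loop level contributes: √n × 1. Multiplying the contributions gives O(√n).

Answer: O(√n)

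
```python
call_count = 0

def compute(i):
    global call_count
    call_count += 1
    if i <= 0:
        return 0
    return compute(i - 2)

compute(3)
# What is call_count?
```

Linear recursion stepping by 2: 3 calls from i=3 down to ≤0.

Answer: 3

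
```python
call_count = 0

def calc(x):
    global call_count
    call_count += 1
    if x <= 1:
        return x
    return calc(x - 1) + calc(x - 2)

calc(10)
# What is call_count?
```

Calls(x) = 1 + Calls(x-1) + Calls(x-2); Calls(0)=Calls(1)=1. For x=10 this gives 177.

Answer: 177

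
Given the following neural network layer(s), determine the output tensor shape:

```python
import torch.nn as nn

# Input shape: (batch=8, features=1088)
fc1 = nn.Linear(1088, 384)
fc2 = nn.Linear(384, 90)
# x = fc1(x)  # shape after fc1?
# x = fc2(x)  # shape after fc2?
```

Input: (8, 1088) -> after fc1: (8, 384) -> Output: (8, 90)

Answer: (8, 90)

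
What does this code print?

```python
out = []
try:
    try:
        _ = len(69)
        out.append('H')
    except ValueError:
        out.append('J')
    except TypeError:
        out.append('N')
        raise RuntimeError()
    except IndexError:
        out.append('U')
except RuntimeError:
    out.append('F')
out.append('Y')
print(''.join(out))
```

Execution trace: 'N' (inner except TypeError) → 'F' (outer except RuntimeError) → 'Y' (after the try/except). Output: NFY

Answer: NFY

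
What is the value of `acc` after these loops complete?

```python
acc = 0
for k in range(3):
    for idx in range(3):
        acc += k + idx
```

Sum of all k+idx for k,idx in 3x3
`acc` takes the values: 0 → 1 → 3 → 4 → 6 → 9 → 11 → 14 → 18

Answer: 18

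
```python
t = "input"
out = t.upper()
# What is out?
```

Trace:
`t = "input"` → t = 'input'
`out = t.upper()` → out = 'INPUT'
So out = 'INPUT'

Answer: 'INPUT'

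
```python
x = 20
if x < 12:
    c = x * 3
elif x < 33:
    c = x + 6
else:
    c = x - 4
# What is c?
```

Trace:
`x = 20` → x = 20
`if x < 12: ...` → x < 12 is False, x < 33 is True → c = 26
So c = 26

Answer: 26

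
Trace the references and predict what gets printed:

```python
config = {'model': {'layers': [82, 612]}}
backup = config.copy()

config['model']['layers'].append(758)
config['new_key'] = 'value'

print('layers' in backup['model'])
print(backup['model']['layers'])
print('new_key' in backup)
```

Key concept: shallow copy gotcha with nested dict.
Step by step:
`config = {'model': {'layers': [82, 612]}}` → config = {'model': {'layers': [82, 612]}}
`backup = config.copy()` → backup = {'model': {'layers': [82, 612]}}
`config['model']['layers'].append(758)` → config = {'model': {'layers': [82, 612, 758]}}; backup = {'model': {'layers': [82, 612, 758]}}
`config['new_key'] = 'value'` → config = {'model': {'layers': [82, 612, 758]}, 'new_key': 'value'}
`print('layers' in backup['model'])` → prints True
`print(backup['model']['layers'])` → prints [82, 612, 758]
`print('new_key' in backup)` → prints False

Answer:
True
[82, 612, 758]
False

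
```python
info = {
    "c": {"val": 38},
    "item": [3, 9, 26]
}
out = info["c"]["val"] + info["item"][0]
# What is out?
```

Trace:
`info = { ...` → info = {'c': {'val': 38}, 'item': [3, 9, 26]}
`out = info["c"]["val"] + info["item"][0]` → out = 41
So out = 41

Answer: 41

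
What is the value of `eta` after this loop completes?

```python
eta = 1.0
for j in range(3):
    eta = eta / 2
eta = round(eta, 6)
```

Halving LR 3 times: 1 / 2^3
`eta` takes the values: 1.0 → 0.5 → 0.25 → 0.125

Answer: 0.125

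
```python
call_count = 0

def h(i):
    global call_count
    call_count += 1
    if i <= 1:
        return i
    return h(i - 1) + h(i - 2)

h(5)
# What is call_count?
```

Calls(i) = 1 + Calls(i-1) + Calls(i-2); Calls(0)=Calls(1)=1. For i=5 this gives 15.

Answer: 15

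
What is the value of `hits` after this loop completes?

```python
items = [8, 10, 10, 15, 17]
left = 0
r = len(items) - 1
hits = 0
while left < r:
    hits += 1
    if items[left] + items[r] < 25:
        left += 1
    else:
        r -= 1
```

Steps to find pair summing to 25
`hits` takes the values: 0 → 1 → 2 → 3 → 4

Answer: 4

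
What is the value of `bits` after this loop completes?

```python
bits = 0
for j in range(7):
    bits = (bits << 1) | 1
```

Build 7 consecutive 1-bits: 0b1111111
`bits` takes the values: 0 → 1 → 3 → 7 → 15 → 31 → 63 → 127

Answer: 127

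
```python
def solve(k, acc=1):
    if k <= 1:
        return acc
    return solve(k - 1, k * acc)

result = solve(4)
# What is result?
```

Accumulator trace (n, acc): (4, 1) -> (3, 4) -> (2, 12) -> (1, 24) -> return 24

Answer: 24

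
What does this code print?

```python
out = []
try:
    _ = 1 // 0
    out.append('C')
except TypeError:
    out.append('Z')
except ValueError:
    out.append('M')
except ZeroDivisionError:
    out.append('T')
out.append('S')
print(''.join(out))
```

Execution trace: 'T' (except ZeroDivisionError) → 'S' (after the try/except). Output: TS

Answer: TS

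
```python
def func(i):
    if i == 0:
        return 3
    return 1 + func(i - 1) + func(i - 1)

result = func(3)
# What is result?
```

func(i) = 1 + 2·func(i-1), func(0)=3. Closed form: (3+1)·2^3 - 1 = 31.

Answer: 31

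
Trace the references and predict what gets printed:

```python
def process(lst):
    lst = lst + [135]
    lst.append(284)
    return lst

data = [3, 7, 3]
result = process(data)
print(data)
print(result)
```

Key concept: rebinding parameter vs mutation.
Step by step:
`data = [3, 7, 3]` → data = [3, 7, 3]
`result = process(data)` → result = [3, 7, 3, 135, 284]
`print(data)` → prints [3, 7, 3]
`print(result)` → prints [3, 7, 3, 135, 284]

Answer:
[3, 7, 3]
[3, 7, 3, 135, 284]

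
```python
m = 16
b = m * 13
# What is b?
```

Trace:
`m = 16` → m = 16
`b = m * 13` → b = 208
So b = 208

Answer: 208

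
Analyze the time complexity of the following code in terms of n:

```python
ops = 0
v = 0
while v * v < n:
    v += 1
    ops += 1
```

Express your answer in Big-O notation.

Each loop level contributes: √n. Multiplying the contributions gives O(√n).

Answer: O(√n)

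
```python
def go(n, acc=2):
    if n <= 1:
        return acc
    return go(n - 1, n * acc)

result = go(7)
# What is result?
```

Accumulator trace (n, acc): (7, 2) -> (6, 14) -> (5, 84) -> (4, 420) -> (3, 1680) -> (2, 5040) -> (1, 10080) -> return 10080

Answer: 10080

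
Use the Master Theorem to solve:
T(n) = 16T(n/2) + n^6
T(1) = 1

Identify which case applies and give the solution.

a=16, b=2, f(n)=n^6. log_2(16) = 4. Since c=6 > 4 and the regularity condition holds (16(n/2)^6 = (16/2^6)n^6 with 16/2^6 < 1), Case 3 applies: T(n) = Θ(f(n)) = O(n^6).

Answer: O(n^6) - Case 3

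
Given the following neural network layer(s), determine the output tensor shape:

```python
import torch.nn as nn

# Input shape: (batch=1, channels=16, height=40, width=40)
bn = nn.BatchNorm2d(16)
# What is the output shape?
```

Input: (1, 16, 40, 40) -> Output: (1, 16, 40, 40)

Answer: (1, 16, 40, 40)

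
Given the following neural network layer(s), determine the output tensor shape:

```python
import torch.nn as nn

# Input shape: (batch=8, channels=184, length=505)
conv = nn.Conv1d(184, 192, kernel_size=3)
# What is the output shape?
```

Input: (8, 184, 505) -> Output: (8, 192, 503)

Answer: (8, 192, 503)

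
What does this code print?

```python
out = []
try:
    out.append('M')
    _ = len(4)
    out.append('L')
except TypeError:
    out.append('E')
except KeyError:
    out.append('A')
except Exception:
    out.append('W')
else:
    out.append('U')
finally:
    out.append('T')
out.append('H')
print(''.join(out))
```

Execution trace: 'M' (try body) → 'E' (except TypeError) → 'T' (finally) → 'H' (after the try/except). Output: METH

Answer: METH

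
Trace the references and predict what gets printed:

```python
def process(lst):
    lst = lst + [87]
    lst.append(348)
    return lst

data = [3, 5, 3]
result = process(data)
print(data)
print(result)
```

Key concept: rebinding parameter vs mutation.
Step by step:
`data = [3, 5, 3]` → data = [3, 5, 3]
`result = process(data)` → result = [3, 5, 3, 87, 348]
`print(data)` → prints [3, 5, 3]
`print(result)` → prints [3, 5, 3, 87, 348]

Answer:
[3, 5, 3]
[3, 5, 3, 87, 348]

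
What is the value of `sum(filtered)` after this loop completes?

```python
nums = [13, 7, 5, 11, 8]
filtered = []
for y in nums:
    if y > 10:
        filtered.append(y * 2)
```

Sum of doubled values > 10
`filtered` takes the values: [] → [26] → [26, 22]
So `sum(filtered)` = 48

Answer: 48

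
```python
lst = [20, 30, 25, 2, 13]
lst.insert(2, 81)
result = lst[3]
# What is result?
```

Trace:
`lst = [20, 30, 25, 2, 13]` → lst = [20, 30, 25, 2, 13]
`lst.insert(2, 81)` → lst = [20, 30, 81, 25, 2, 13]
`result = lst[3]` → result = 25
So result = 25

Answer: 25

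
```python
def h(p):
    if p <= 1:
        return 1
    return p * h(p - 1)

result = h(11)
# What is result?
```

h(11) = 11 * 10 * 9 * 8 * 7 * 6 * 5 * 4 * 3 * 2 * 1 = 39916800

Answer: 39916800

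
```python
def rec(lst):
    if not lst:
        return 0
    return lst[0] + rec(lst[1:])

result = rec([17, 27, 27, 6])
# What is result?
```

17 + 27 + 27 + 6 + 0 = 77

Answer: 77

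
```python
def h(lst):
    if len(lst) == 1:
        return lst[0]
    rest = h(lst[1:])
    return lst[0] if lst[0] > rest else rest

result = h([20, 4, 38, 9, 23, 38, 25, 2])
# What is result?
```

Recursive max over [20, 4, 38, 9, 23, 38, 25, 2] = 38

Answer: 38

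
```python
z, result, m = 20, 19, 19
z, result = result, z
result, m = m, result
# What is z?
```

Trace:
`z, result, m = 20, 19, 19` → z = 20; result = 19; m = 19
`z, result = result, z` → z = 19; result = 20
`result, m = m, result` → result = 19; m = 20
So z = 19

Answer: 19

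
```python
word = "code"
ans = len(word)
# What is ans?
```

Trace:
`word = "code"` → word = 'code'
`ans = len(word)` → ans = 4
So ans = 4

Answer: 4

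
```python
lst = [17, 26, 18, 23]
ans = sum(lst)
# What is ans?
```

Trace:
`lst = [17, 26, 18, 23]` → lst = [17, 26, 18, 23]
`ans = sum(lst)` → ans = 84
So ans = 84

Answer: 84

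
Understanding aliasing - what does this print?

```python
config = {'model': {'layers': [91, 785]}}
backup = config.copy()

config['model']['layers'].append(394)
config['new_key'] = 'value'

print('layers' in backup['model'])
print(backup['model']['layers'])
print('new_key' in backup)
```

Key concept: shallow copy gotcha with nested dict.
Step by step:
`config = {'model': {'layers': [91, 785]}}` → config = {'model': {'layers': [91, 785]}}
`backup = config.copy()` → backup = {'model': {'layers': [91, 785]}}
`config['model']['layers'].append(394)` → config = {'model': {'layers': [91, 785, 394]}}; backup = {'model': {'layers': [91, 785, 394]}}
`config['new_key'] = 'value'` → config = {'model': {'layers': [91, 785, 394]}, 'new_key': 'value'}
`print('layers' in backup['model'])` → prints True
`print(backup['model']['layers'])` → prints [91, 785, 394]
`print('new_key' in backup)` → prints False

Answer:
True
[91, 785, 394]
False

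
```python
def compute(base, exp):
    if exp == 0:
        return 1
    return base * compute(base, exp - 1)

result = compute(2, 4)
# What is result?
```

compute(2, 4) = 2 * 2 * 2 * 2 = 16

Answer: 16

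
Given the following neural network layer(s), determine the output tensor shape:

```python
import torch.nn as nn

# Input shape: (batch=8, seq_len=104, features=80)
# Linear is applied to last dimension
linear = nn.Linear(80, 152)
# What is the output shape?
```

Input: (8, 104, 80) -> Output: (8, 104, 152)

Answer: (8, 104, 152)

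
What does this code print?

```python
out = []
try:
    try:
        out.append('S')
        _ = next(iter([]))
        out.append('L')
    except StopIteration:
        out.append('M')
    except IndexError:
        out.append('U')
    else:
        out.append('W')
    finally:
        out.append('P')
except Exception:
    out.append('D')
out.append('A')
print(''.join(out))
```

Execution trace: 'S' (inner try body) → 'M' (inner except StopIteration) → 'P' (inner finally) → 'A' (after the try/except). Output: SMPA

Answer: SMPA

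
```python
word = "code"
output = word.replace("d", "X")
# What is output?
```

Trace:
`word = "code"` → word = 'code'
`output = word.replace("d", "X")` → output = 'coXe'
So output = 'coXe'

Answer: 'coXe'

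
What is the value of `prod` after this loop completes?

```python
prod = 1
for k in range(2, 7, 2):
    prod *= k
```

Product of even numbers 2 to 6
`prod` takes the values: 1 → 2 → 8 → 48

Answer: 48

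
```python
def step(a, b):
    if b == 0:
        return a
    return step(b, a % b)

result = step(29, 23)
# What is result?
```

step(29, 23) -> step(23, 6) -> step(6, 5) -> step(5, 1) -> step(1, 0) -> 1

Answer: 1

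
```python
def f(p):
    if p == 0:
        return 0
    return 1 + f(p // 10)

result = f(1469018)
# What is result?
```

Count of digits of 1469018: 7

Answer: 7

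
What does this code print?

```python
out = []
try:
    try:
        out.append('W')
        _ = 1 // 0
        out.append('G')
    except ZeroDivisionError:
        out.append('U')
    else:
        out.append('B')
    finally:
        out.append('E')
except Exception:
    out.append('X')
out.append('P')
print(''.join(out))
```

Execution trace: 'W' (inner try body) → 'U' (inner except ZeroDivisionError) → 'E' (inner finally) → 'P' (after the try/except). Output: WUEP

Answer: WUEP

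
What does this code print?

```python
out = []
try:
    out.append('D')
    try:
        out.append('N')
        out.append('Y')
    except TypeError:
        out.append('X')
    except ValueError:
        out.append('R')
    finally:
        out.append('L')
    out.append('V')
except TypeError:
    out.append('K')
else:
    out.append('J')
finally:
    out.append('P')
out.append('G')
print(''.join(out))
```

Execution trace: 'D' (try body) → 'N' (inner try body) → 'Y' (inner try body, no exception) → 'L' (inner finally) → 'V' (try body, no exception) → 'J' (else) → 'P' (finally) → 'G' (after the try/except). Output: DNYLVJPG

Answer: DNYLVJPG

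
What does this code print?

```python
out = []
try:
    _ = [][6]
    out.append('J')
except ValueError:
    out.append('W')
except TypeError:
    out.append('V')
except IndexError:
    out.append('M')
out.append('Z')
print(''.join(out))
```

Execution trace: 'M' (except IndexError) → 'Z' (after the try/except). Output: MZ

Answer: MZ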